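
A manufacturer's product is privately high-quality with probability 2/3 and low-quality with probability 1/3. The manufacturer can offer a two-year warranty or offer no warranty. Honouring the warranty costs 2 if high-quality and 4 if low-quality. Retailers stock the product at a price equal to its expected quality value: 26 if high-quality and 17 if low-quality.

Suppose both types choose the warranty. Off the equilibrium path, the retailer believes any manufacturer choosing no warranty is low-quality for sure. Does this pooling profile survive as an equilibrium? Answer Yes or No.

On path, the retailer holds the prior and pays 2/3·26 + 1/3·17 = 23. Off path (no warranty), believing low-quality, it pays 17.
high-quality: the warranty nets 23 − 2 = 21; no warranty nets 17. high-quality stays.
low-quality: the warranty nets 23 − 4 = 19; no warranty nets 17. low-quality stays.
No type deviates, so pooling is sustained.

Yes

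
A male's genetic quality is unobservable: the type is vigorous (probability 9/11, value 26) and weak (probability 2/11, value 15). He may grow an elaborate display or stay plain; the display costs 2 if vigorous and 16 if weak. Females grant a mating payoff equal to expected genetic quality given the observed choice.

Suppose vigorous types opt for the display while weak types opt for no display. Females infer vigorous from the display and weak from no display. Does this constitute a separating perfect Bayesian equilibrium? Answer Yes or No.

Yes

Under these beliefs, the display earns mating payoff 26 and no display earns mating payoff 15.
vigorous: the display nets 26 − 2 = 24; no display nets 15. vigorous prefers the display.
weak: the display nets 26 − 16 = 10; no display nets 15. weak prefers no display.
Neither type deviates, so the separating profile is an equilibrium.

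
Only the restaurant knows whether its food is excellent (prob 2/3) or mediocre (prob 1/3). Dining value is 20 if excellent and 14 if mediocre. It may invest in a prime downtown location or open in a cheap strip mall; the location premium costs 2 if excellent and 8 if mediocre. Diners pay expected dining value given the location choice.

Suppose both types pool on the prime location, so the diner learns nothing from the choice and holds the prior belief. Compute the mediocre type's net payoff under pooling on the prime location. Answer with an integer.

10

Pooled price premium = 2/3·20 + 1/3·14 = 18.
mediocre pays cost 8 for the prime location, so net payoff = 18 − 8 = 10.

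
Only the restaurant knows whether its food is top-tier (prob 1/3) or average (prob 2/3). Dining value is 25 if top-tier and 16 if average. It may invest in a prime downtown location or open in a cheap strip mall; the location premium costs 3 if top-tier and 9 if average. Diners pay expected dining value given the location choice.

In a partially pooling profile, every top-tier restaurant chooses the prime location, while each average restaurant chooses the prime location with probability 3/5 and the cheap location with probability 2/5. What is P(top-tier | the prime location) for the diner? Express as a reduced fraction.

P(the prime location) = (1/3)·1 + (2/3)·(3/5) = 11/15.
By Bayes' rule, P(top-tier | the prime location) = (1/3) / (11/15) = 5/11.

5/11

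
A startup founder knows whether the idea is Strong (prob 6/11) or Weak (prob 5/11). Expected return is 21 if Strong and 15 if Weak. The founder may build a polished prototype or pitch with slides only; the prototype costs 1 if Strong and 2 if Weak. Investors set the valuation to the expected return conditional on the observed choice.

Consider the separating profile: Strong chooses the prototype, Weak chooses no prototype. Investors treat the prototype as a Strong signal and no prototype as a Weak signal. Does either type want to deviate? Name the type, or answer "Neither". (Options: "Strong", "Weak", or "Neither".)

The prototype pays 21; no prototype pays 15.
Strong: assigned the prototype, nets 21 − 1 = 20; deviating to no prototype nets 15.
Weak: assigned no prototype, nets 15; deviating to the prototype nets 21 − 2 = 19.
The Weak type gains 4 by deviating.

Weak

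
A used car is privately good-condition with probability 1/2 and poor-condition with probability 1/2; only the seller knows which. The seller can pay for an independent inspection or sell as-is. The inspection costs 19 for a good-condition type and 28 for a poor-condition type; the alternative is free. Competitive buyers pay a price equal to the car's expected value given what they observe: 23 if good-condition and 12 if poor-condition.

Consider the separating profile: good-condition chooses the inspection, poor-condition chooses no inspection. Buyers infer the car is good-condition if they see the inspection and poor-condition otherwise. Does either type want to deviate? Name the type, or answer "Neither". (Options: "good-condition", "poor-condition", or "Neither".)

The inspection pays 23; no inspection pays 12.
good-condition: assigned the inspection, nets 23 − 19 = 4; deviating to no inspection nets 12.
poor-condition: assigned no inspection, nets 12; deviating to the inspection nets 23 − 28 = -5.
The good-condition type gains 8 by deviating.

good-condition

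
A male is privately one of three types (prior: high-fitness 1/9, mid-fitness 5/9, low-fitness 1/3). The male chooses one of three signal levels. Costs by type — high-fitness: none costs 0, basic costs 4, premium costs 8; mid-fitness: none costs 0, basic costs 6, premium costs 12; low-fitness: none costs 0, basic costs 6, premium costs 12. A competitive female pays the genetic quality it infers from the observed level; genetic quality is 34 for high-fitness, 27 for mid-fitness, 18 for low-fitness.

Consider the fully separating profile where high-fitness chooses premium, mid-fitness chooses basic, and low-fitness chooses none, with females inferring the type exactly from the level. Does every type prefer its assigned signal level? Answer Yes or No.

Separating mating payoffs: premium → 34, basic → 27, none → 18.
high-fitness (assigned premium): none: 18 − 0 = 18; basic: 27 − 4 = 23; premium: 34 − 8 = 26. high-fitness stays.
mid-fitness (assigned basic): none: 18 − 0 = 18; basic: 27 − 6 = 21; premium: 34 − 12 = 22. mid-fitness prefers premium.
low-fitness (assigned none): none: 18 − 0 = 18; basic: 27 − 6 = 21; premium: 34 − 12 = 22. low-fitness prefers premium.
At least one type deviates; the separating profile fails.

No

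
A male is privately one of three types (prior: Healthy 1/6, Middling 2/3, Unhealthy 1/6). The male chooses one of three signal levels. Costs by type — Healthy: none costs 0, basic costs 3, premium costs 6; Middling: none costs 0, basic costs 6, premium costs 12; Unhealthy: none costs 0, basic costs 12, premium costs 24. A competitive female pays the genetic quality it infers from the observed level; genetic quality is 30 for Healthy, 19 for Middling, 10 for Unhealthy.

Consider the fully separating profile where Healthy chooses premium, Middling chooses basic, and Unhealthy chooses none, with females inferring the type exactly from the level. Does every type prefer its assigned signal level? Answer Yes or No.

No

Separating mating payoffs: premium → 30, basic → 19, none → 10.
Healthy (assigned premium): none: 10 − 0 = 10; basic: 19 − 3 = 16; premium: 30 − 6 = 24. Healthy stays.
Middling (assigned basic): none: 10 − 0 = 10; basic: 19 − 6 = 13; premium: 30 − 12 = 18. Middling prefers premium.
Unhealthy (assigned none): none: 10 − 0 = 10; basic: 19 − 12 = 7; premium: 30 − 24 = 6. Unhealthy stays.
At least one type deviates; the separating profile fails.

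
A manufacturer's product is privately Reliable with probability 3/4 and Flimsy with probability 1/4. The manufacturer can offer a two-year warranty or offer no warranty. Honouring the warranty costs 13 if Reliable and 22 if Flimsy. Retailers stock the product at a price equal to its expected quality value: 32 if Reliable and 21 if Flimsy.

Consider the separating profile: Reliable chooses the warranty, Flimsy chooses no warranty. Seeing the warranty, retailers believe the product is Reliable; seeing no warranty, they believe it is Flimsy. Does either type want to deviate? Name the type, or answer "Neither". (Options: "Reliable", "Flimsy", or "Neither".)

The warranty pays 32; no warranty pays 21.
Reliable: assigned the warranty, nets 32 − 13 = 19; deviating to no warranty nets 21.
Flimsy: assigned no warranty, nets 21; deviating to the warranty nets 32 − 22 = 10.
The Reliable type gains 2 by deviating.

Reliable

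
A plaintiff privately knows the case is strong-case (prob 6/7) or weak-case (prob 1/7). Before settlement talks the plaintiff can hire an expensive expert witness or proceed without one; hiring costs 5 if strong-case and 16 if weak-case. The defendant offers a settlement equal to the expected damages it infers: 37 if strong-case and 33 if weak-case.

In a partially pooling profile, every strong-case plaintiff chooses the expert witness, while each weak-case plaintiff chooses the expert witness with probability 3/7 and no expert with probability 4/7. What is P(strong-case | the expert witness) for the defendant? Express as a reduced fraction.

P(the expert witness) = (6/7)·1 + (1/7)·(3/7) = 45/49.
By Bayes' rule, P(strong-case | the expert witness) = (6/7) / (45/49) = 14/15.

14/15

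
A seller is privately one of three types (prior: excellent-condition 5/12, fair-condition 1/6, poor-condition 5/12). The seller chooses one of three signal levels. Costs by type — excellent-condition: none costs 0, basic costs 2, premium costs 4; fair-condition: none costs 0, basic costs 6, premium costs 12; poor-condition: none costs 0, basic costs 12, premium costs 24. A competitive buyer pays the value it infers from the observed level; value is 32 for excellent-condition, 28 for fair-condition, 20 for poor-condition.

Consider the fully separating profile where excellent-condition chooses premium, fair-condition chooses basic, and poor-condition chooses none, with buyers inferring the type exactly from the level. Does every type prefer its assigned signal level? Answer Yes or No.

Yes

Separating prices: premium → 32, basic → 28, none → 20.
excellent-condition (assigned premium): none: 20 − 0 = 20; basic: 28 − 2 = 26; premium: 32 − 4 = 28. excellent-condition stays.
fair-condition (assigned basic): none: 20 − 0 = 20; basic: 28 − 6 = 22; premium: 32 − 12 = 20. fair-condition stays.
poor-condition (assigned none): none: 20 − 0 = 20; basic: 28 − 12 = 16; premium: 32 − 24 = 8. poor-condition stays.
Every type prefers its assigned level; separation holds.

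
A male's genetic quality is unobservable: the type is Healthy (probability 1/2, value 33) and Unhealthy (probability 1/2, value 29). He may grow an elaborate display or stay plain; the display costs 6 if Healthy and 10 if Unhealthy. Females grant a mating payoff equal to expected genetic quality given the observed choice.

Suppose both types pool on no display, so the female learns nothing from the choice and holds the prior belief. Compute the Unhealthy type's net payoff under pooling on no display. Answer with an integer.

31

Pooled mating payoff = 1/2·33 + 1/2·29 = 31.
Unhealthy pays no cost for no display, so net payoff = 31.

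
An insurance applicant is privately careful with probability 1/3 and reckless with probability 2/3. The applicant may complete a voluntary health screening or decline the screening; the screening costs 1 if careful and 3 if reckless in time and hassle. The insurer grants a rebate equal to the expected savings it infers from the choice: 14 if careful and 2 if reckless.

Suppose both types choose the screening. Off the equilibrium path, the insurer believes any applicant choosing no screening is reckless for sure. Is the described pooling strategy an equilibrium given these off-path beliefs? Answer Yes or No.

On path, the insurer holds the prior and pays 1/3·14 + 2/3·2 = 6. Off path (no screening), believing reckless, it pays 2.
careful: the screening nets 6 − 1 = 5; no screening nets 2. careful stays.
reckless: the screening nets 6 − 3 = 3; no screening nets 2. reckless stays.
No type deviates, so pooling is sustained.

Yes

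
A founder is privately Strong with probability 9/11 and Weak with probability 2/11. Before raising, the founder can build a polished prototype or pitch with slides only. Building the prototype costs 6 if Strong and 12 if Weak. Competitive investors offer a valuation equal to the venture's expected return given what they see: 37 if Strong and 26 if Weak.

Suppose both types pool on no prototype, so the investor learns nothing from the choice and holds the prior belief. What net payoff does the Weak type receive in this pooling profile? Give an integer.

Pooled valuation = 9/11·37 + 2/11·26 = 35.
Weak pays no cost for no prototype, so net payoff = 35.

35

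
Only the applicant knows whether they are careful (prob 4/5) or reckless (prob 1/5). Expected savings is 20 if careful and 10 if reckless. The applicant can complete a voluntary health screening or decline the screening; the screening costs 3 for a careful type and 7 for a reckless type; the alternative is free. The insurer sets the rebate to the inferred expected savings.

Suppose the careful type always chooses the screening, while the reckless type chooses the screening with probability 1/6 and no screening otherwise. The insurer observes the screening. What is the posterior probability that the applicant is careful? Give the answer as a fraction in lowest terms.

P(the screening) = (4/5)·1 + (1/5)·(1/6) = 5/6.
By Bayes' rule, P(careful | the screening) = (4/5) / (5/6) = 24/25.

24/25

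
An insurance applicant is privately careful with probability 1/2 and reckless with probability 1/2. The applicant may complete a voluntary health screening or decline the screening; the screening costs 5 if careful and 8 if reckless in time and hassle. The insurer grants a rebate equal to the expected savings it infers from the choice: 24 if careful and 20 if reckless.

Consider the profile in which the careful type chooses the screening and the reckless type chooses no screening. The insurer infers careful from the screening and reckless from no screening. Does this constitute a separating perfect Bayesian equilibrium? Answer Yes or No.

No

Under these beliefs, the screening earns rebate 24 and no screening earns rebate 20.
careful: the screening nets 24 − 5 = 19; no screening nets 20. careful would deviate to no screening.
reckless: the screening nets 24 − 8 = 16; no screening nets 20. reckless prefers no screening.
careful has a profitable deviation, so the profile is not an equilibrium.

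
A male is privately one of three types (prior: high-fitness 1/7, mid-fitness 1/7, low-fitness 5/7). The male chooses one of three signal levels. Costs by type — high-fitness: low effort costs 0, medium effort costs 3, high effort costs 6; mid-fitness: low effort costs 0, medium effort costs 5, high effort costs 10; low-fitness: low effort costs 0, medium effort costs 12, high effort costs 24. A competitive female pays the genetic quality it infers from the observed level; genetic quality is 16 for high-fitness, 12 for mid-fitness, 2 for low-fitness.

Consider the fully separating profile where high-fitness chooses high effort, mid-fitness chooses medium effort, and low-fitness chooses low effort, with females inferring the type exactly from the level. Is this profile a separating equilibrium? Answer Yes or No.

Separating mating payoffs: high effort → 16, medium effort → 12, low effort → 2.
high-fitness (assigned high effort): low effort: 2 − 0 = 2; medium effort: 12 − 3 = 9; high effort: 16 − 6 = 10. high-fitness stays.
mid-fitness (assigned medium effort): low effort: 2 − 0 = 2; medium effort: 12 − 5 = 7; high effort: 16 − 10 = 6. mid-fitness stays.
low-fitness (assigned low effort): low effort: 2 − 0 = 2; medium effort: 12 − 12 = 0; high effort: 16 − 24 = -8. low-fitness stays.
Every type prefers its assigned level; separation holds.

Yes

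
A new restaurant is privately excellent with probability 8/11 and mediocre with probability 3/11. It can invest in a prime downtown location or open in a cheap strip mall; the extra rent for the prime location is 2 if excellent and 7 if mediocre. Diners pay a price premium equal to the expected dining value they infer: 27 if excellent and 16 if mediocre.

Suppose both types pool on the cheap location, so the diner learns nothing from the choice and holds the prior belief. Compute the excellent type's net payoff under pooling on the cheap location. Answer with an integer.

24

Pooled price premium = 8/11·27 + 3/11·16 = 24.
excellent pays no cost for the cheap location, so net payoff = 24.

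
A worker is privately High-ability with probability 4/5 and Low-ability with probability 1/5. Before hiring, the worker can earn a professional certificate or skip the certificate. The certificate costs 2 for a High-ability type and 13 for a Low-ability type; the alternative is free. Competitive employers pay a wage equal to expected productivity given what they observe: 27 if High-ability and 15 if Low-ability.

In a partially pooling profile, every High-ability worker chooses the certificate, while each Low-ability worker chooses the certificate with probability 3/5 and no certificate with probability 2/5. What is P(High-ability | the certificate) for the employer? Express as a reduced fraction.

20/23

P(the certificate) = (4/5)·1 + (1/5)·(3/5) = 23/25.
By Bayes' rule, P(High-ability | the certificate) = (4/5) / (23/25) = 20/23.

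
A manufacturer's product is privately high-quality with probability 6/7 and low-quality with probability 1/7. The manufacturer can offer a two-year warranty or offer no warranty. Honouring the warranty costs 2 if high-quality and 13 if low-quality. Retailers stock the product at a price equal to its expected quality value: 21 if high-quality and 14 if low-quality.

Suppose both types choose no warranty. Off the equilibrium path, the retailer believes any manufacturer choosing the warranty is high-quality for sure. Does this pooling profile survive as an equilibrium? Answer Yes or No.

Yes

On path, the retailer holds the prior and pays 6/7·21 + 1/7·14 = 20. Off path (the warranty), believing high-quality, it pays 21.
high-quality: no warranty nets 20; the warranty nets 21 − 2 = 19. high-quality stays.
low-quality: no warranty nets 20; the warranty nets 21 − 13 = 8. low-quality stays.
No type deviates, so pooling is sustained.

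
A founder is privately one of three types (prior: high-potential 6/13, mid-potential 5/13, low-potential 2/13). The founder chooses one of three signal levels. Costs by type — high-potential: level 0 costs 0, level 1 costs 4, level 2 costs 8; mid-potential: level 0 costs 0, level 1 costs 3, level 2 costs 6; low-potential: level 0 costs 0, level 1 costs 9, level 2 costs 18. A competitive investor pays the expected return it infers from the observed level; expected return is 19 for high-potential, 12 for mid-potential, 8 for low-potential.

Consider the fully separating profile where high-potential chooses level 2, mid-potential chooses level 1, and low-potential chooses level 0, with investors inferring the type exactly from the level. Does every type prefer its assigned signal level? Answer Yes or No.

No

Separating valuations: level 2 → 19, level 1 → 12, level 0 → 8.
high-potential (assigned level 2): level 0: 8 − 0 = 8; level 1: 12 − 4 = 8; level 2: 19 − 8 = 11. high-potential stays.
mid-potential (assigned level 1): level 0: 8 − 0 = 8; level 1: 12 − 3 = 9; level 2: 19 − 6 = 13. mid-potential prefers level 2.
low-potential (assigned level 0): level 0: 8 − 0 = 8; level 1: 12 − 9 = 3; level 2: 19 − 18 = 1. low-potential stays.
At least one type deviates; the separating profile fails.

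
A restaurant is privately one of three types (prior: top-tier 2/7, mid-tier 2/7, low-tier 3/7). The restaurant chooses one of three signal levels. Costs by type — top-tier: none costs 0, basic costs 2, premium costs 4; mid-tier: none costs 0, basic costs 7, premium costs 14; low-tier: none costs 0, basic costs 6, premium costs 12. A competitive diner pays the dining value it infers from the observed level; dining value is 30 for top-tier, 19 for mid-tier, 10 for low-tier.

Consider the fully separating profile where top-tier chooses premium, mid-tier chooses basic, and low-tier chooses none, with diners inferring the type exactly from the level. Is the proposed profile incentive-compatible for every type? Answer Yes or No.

No

Separating price premiums: premium → 30, basic → 19, none → 10.
top-tier (assigned premium): none: 10 − 0 = 10; basic: 19 − 2 = 17; premium: 30 − 4 = 26. top-tier stays.
mid-tier (assigned basic): none: 10 − 0 = 10; basic: 19 − 7 = 12; premium: 30 − 14 = 16. mid-tier prefers premium.
low-tier (assigned none): none: 10 − 0 = 10; basic: 19 − 6 = 13; premium: 30 − 12 = 18. low-tier prefers premium.
At least one type deviates; the separating profile fails.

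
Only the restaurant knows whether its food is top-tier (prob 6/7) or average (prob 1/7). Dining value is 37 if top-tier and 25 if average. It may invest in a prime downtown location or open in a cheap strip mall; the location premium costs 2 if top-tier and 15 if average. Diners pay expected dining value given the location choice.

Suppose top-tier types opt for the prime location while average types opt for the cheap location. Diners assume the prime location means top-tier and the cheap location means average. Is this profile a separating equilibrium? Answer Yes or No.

Yes

Under these beliefs, the prime location earns price premium 37 and the cheap location earns price premium 25.
top-tier: the prime location nets 37 − 2 = 35; the cheap location nets 25. top-tier prefers the prime location.
average: the prime location nets 37 − 15 = 22; the cheap location nets 25. average prefers the cheap location.
Neither type deviates, so the separating profile is an equilibrium.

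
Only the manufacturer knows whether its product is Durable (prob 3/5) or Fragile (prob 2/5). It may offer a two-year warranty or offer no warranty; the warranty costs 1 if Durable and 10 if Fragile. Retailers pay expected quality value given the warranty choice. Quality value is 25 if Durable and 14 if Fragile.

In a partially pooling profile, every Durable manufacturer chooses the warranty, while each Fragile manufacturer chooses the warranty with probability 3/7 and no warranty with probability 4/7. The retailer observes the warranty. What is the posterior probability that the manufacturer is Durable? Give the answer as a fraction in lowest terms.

7/9

P(the warranty) = (3/5)·1 + (2/5)·(3/7) = 27/35.
By Bayes' rule, P(Durable | the warranty) = (3/5) / (27/35) = 7/9.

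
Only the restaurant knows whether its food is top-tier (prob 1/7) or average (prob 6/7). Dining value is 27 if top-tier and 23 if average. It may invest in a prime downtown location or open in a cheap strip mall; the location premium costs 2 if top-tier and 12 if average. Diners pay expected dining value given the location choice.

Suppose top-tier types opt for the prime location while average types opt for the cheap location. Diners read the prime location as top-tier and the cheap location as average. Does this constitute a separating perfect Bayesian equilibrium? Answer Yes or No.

Under these beliefs, the prime location earns price premium 27 and the cheap location earns price premium 23.
top-tier: the prime location nets 27 − 2 = 25; the cheap location nets 23. top-tier prefers the prime location.
average: the prime location nets 27 − 12 = 15; the cheap location nets 23. average prefers the cheap location.
Neither type deviates, so the separating profile is an equilibrium.

Yes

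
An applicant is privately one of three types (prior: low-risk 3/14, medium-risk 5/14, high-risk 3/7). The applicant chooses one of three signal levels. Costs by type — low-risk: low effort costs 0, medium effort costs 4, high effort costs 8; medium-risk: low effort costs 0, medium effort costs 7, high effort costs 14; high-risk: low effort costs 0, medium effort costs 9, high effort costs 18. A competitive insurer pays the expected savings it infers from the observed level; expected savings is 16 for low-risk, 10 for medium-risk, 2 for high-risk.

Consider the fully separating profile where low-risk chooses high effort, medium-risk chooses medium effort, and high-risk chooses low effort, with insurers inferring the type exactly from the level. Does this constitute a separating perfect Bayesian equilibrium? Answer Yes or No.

Separating rebates: high effort → 16, medium effort → 10, low effort → 2.
low-risk (assigned high effort): low effort: 2 − 0 = 2; medium effort: 10 − 4 = 6; high effort: 16 − 8 = 8. low-risk stays.
medium-risk (assigned medium effort): low effort: 2 − 0 = 2; medium effort: 10 − 7 = 3; high effort: 16 − 14 = 2. medium-risk stays.
high-risk (assigned low effort): low effort: 2 − 0 = 2; medium effort: 10 − 9 = 1; high effort: 16 − 18 = -2. high-risk stays.
Every type prefers its assigned level; separation holds.

Yes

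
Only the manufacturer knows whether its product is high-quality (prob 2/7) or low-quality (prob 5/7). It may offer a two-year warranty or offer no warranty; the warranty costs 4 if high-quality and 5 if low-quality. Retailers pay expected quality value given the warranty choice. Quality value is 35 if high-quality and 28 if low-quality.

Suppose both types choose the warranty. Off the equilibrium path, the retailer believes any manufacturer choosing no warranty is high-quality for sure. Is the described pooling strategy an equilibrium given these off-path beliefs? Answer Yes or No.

No

On path, the retailer holds the prior and pays 2/7·35 + 5/7·28 = 30. Off path (no warranty), believing high-quality, it pays 35.
high-quality: the warranty nets 30 − 4 = 26; no warranty nets 35. high-quality would deviate.
low-quality: the warranty nets 30 − 5 = 25; no warranty nets 35. low-quality would deviate.
A type deviates, so pooling fails.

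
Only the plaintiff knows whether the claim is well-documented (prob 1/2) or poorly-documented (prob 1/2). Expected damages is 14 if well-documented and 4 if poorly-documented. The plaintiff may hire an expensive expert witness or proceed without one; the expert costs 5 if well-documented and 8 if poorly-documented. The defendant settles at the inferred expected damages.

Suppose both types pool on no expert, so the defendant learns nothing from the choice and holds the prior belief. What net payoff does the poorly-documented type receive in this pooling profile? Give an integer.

Pooled settlement = 1/2·14 + 1/2·4 = 9.
poorly-documented pays no cost for no expert, so net payoff = 9.

9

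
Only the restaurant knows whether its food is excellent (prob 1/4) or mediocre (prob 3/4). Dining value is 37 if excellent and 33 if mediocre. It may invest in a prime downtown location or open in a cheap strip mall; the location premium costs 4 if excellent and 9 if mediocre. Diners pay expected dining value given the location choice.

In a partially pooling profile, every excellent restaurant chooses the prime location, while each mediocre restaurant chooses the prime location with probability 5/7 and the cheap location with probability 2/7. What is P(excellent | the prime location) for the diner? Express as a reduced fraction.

7/22

P(the prime location) = (1/4)·1 + (3/4)·(5/7) = 11/14.
By Bayes' rule, P(excellent | the prime location) = (1/4) / (11/14) = 7/22.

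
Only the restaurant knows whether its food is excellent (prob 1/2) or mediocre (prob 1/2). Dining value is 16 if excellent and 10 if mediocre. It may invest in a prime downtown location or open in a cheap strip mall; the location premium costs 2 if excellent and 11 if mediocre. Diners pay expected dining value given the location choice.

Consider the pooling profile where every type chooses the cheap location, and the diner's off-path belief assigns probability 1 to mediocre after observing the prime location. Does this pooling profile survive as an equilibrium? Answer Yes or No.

On path, the diner holds the prior and pays 1/2·16 + 1/2·10 = 13. Off path (the prime location), believing mediocre, it pays 10.
excellent: the cheap location nets 13; the prime location nets 10 − 2 = 8. excellent stays.
mediocre: the cheap location nets 13; the prime location nets 10 − 11 = -1. mediocre stays.
No type deviates, so pooling is sustained.

Yes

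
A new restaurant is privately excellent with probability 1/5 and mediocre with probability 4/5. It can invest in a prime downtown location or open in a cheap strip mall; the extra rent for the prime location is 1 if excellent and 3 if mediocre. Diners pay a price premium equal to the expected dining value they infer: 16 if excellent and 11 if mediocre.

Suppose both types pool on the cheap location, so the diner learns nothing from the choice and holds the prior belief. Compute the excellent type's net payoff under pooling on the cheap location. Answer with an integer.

12

Pooled price premium = 1/5·16 + 4/5·11 = 12.
excellent pays no cost for the cheap location, so net payoff = 12.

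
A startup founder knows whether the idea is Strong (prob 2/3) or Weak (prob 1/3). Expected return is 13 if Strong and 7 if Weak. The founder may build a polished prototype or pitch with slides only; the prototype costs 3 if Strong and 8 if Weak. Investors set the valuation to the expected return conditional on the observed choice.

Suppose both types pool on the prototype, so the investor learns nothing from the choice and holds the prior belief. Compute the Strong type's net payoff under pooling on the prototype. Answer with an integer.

Pooled valuation = 2/3·13 + 1/3·7 = 11.
Strong pays cost 3 for the prototype, so net payoff = 11 − 3 = 8.

8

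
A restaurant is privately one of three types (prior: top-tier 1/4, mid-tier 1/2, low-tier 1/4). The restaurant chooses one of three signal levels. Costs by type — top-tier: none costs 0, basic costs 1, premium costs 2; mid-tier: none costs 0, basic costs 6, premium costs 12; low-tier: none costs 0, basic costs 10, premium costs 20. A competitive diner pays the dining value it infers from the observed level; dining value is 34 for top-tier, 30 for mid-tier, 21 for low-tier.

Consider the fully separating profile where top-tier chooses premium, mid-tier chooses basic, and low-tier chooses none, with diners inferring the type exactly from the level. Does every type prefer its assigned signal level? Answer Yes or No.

Yes

Separating price premiums: premium → 34, basic → 30, none → 21.
top-tier (assigned premium): none: 21 − 0 = 21; basic: 30 − 1 = 29; premium: 34 − 2 = 32. top-tier stays.
mid-tier (assigned basic): none: 21 − 0 = 21; basic: 30 − 6 = 24; premium: 34 − 12 = 22. mid-tier stays.
low-tier (assigned none): none: 21 − 0 = 21; basic: 30 − 10 = 20; premium: 34 − 20 = 14. low-tier stays.
Every type prefers its assigned level; separation holds.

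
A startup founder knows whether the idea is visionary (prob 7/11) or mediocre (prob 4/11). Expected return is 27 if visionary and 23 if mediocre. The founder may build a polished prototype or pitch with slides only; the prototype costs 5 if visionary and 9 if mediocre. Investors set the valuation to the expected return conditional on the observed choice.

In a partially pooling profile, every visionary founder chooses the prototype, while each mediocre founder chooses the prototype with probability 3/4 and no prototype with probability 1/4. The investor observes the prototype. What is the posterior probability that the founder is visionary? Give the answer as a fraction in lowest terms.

P(the prototype) = (7/11)·1 + (4/11)·(3/4) = 10/11.
By Bayes' rule, P(visionary | the prototype) = (7/11) / (10/11) = 7/10.

7/10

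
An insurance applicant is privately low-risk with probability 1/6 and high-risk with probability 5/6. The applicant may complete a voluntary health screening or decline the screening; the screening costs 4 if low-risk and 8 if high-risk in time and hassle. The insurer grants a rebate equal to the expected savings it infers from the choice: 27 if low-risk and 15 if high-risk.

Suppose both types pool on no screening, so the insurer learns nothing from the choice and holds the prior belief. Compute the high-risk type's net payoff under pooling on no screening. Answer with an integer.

Pooled rebate = 1/6·27 + 5/6·15 = 17.
high-risk pays no cost for no screening, so net payoff = 17.

17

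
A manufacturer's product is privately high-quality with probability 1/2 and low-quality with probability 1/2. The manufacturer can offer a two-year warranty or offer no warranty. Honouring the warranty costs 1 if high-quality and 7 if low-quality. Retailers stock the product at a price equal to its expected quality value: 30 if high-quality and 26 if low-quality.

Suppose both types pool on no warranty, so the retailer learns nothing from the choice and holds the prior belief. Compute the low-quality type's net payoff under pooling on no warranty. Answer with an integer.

Pooled price = 1/2·30 + 1/2·26 = 28.
low-quality pays no cost for no warranty, so net payoff = 28.

28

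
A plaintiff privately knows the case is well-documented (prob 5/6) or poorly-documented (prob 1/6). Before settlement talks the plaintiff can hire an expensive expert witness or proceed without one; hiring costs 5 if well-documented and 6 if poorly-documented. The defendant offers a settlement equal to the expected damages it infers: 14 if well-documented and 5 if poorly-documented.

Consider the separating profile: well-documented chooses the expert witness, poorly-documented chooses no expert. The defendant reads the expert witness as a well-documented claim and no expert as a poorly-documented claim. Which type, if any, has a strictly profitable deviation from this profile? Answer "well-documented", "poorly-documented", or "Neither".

poorly-documented

The expert witness pays 14; no expert pays 5.
well-documented: assigned the expert witness, nets 14 − 5 = 9; deviating to no expert nets 5.
poorly-documented: assigned no expert, nets 5; deviating to the expert witness nets 14 − 6 = 8.
The poorly-documented type gains 3 by deviating.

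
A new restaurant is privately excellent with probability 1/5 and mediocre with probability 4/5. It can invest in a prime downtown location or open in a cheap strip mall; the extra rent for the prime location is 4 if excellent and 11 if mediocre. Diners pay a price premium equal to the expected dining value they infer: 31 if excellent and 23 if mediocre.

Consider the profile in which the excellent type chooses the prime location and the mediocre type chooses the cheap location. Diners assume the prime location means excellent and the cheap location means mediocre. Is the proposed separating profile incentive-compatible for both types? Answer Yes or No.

Under these beliefs, the prime location earns price premium 31 and the cheap location earns price premium 23.
excellent: the prime location nets 31 − 4 = 27; the cheap location nets 23. excellent prefers the prime location.
mediocre: the prime location nets 31 − 11 = 20; the cheap location nets 23. mediocre prefers the cheap location.
Neither type deviates, so the separating profile is an equilibrium.

Yes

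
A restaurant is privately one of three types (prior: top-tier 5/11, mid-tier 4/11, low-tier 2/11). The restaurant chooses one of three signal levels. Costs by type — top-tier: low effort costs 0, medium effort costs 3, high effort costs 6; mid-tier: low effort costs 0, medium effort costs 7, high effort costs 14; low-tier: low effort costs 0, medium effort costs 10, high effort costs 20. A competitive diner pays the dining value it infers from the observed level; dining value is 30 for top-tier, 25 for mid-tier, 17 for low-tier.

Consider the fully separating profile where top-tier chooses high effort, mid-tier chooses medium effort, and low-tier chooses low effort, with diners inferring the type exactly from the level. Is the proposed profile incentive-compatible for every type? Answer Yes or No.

Yes

Separating price premiums: high effort → 30, medium effort → 25, low effort → 17.
top-tier (assigned high effort): low effort: 17 − 0 = 17; medium effort: 25 − 3 = 22; high effort: 30 − 6 = 24. top-tier stays.
mid-tier (assigned medium effort): low effort: 17 − 0 = 17; medium effort: 25 − 7 = 18; high effort: 30 − 14 = 16. mid-tier stays.
low-tier (assigned low effort): low effort: 17 − 0 = 17; medium effort: 25 − 10 = 15; high effort: 30 − 20 = 10. low-tier stays.
Every type prefers its assigned level; separation holds.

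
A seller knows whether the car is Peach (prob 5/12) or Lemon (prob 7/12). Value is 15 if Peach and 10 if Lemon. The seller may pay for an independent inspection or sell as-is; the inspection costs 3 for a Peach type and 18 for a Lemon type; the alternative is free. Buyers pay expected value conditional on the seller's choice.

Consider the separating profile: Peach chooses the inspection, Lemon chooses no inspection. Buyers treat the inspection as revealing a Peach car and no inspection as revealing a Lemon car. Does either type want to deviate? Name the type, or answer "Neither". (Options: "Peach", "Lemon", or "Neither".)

Neither

The inspection pays 15; no inspection pays 10.
Peach: assigned the inspection, nets 15 − 3 = 12; deviating to no inspection nets 10.
Lemon: assigned no inspection, nets 10; deviating to the inspection nets 15 − 18 = -3.
Both types strictly prefer their assigned action; no profitable deviation.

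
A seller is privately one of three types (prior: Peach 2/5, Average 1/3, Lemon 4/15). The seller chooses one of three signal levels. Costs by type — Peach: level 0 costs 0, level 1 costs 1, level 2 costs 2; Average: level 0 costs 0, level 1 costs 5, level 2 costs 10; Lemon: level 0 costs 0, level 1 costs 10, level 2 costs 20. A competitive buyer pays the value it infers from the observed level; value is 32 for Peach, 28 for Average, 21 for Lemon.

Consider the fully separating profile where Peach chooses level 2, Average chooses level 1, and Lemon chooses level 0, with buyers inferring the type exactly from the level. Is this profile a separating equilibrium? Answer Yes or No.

Yes

Separating prices: level 2 → 32, level 1 → 28, level 0 → 21.
Peach (assigned level 2): level 0: 21 − 0 = 21; level 1: 28 − 1 = 27; level 2: 32 − 2 = 30. Peach stays.
Average (assigned level 1): level 0: 21 − 0 = 21; level 1: 28 − 5 = 23; level 2: 32 − 10 = 22. Average stays.
Lemon (assigned level 0): level 0: 21 − 0 = 21; level 1: 28 − 10 = 18; level 2: 32 − 20 = 12. Lemon stays.
Every type prefers its assigned level; separation holds.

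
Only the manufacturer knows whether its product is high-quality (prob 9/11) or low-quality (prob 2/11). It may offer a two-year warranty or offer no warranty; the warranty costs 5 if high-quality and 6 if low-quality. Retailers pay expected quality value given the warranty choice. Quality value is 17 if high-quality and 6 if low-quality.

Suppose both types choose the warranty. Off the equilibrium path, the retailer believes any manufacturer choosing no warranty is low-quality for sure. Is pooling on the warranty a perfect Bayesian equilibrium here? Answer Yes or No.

On path, the retailer holds the prior and pays 9/11·17 + 2/11·6 = 15. Off path (no warranty), believing low-quality, it pays 6.
high-quality: the warranty nets 15 − 5 = 10; no warranty nets 6. high-quality stays.
low-quality: the warranty nets 15 − 6 = 9; no warranty nets 6. low-quality stays.
No type deviates, so pooling is sustained.

Yes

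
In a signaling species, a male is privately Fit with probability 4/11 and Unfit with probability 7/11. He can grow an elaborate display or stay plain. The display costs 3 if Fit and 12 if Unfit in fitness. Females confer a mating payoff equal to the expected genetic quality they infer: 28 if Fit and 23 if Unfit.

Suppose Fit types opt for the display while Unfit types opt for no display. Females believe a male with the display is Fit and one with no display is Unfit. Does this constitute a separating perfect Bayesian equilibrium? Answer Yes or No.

Yes

Under these beliefs, the display earns mating payoff 28 and no display earns mating payoff 23.
Fit: the display nets 28 − 3 = 25; no display nets 23. Fit prefers the display.
Unfit: the display nets 28 − 12 = 16; no display nets 23. Unfit prefers no display.
Neither type deviates, so the separating profile is an equilibrium.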